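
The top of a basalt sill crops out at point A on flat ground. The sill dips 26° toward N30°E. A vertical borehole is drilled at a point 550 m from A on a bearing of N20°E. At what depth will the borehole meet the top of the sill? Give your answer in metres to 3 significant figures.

264 m

The hole lies 10° from the dip direction, so the down-dip offset is 550 × cos 10° = 541.64 m.
Depth = down-dip offset × tan(dip) = 541.64 × tan 26° = 541.64 × 0.4877
Depth = 264.18 m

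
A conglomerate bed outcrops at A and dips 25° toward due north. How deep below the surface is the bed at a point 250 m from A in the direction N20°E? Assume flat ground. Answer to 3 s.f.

The hole lies 20° from the dip direction, so the down-dip offset is 250 × cos 20° = 234.92 m.
Depth = down-dip offset × tan(dip) = 234.92 × tan 25° = 234.92 × 0.4663
Depth = 109.55 m

110 m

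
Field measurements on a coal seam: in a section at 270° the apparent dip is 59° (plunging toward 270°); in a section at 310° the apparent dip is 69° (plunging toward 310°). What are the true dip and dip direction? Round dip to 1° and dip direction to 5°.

Each apparent-dip line lies in the plane. As unit vectors (x east, y north, z up), v₁ plunges 59°→270° and v₂ plunges 69°→310°.
The plane normal is n = v₁ × v₂ ∝ (-0.197, 0.246, 0.119).
tan δ = √(n_x²+n_y²)/n_z = 0.315/0.119, so δ = 69.4°.
The horizontal component of n points toward azimuth atan2(n_x, n_y) = 321°, the dip direction.

true dip 69°, dip direction 320°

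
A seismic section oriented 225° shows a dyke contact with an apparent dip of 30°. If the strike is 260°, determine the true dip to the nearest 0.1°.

45.2°

The section is 35° from the strike.
tan(true dip) = tan 30° / sin 35° = 1.0066
true dip = arctan 1.0066 = 45.19°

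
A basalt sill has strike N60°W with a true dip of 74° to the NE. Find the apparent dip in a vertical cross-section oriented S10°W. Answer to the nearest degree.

73°

The strike is N60°W and the section trends S10°W; the acute angle between them is β = 70°.
tan(apparent dip) = tan 74° · sin 70° = 3.2771
α = arctan(3.2771) = 73.03°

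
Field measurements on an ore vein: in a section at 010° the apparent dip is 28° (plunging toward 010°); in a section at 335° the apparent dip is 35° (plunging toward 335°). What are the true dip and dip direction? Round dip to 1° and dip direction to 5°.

true dip 35°, dip direction 330°

Represent each trace as a vector plunging at its apparent dip toward its trend (east-north-up frame): v₁ = (0.153, 0.870, -0.469), v₂ = (-0.346, 0.742, -0.574).
The plane normal is n = v₁ × v₂ ∝ (-0.150, 0.250, 0.415).
True dip = arccos(n_z / |n|) = arccos(0.8177) = 35.1°.
The horizontal component of n points toward azimuth atan2(n_x, n_y) = 329°, the dip direction.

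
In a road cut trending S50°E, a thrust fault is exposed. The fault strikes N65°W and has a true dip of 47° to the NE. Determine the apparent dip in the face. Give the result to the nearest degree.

16°

Angle between strike (N65°W) and section (S50°E): β = 15°.
tan(apparent dip) = tan 47° · sin 15° = 0.2775
α = arctan(0.2775) = 15.51°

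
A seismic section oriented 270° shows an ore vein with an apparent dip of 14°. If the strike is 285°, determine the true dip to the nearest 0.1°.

43.9°

The section is 15° from the strike.
tan δ = tan α / sin β = tan 14° / sin 15° = 0.2493 / 0.2588 = 0.9633
δ = arctan(0.9633) = 43.93°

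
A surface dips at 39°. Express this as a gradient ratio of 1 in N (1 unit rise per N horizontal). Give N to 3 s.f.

1 in 1.23

1 : N means tan θ = 1/N, so N = 1/tan 39° = 1/0.8098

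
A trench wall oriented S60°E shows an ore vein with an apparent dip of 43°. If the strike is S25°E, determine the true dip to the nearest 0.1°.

The section is 35° from the strike.
tan δ = tan α / sin β = tan 43° / sin 35° = 0.9325 / 0.5736 = 1.6258
true dip = arctan 1.6258 = 58.40°

58.4°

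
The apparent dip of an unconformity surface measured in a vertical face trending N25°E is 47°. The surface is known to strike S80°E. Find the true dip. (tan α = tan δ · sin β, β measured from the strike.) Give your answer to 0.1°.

48.0°

β = acute angle between strike S80°E and section N25°E = 75°.
tan δ = tan α / sin β = tan 47° / sin 75° = 1.0724 / 0.9659 = 1.1102
δ = arctan(1.1102) = 47.99°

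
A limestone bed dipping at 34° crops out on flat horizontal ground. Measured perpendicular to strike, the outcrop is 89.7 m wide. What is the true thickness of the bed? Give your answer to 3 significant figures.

50.2 m

True thickness t = w · sin(dip) = 89.7 × sin 34°
t = 89.7 × 0.5592 = 50.160 m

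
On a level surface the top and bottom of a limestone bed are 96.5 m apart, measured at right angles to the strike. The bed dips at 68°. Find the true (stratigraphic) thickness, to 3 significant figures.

89.5 m

True thickness t = w · sin(dip) = 96.5 × sin 68°
t = 96.5 × 0.9272 = 89.473 m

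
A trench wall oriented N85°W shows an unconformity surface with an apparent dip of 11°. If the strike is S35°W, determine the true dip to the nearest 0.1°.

The section is 60° from the strike.
tan δ = tan α / sin β = tan 11° / sin 60° = 0.1944 / 0.8660 = 0.2245
true dip = arctan 0.2245 = 12.65°

12.7°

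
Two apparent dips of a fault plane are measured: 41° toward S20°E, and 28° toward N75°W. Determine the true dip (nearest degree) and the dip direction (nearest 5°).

Represent each trace as a vector plunging at its apparent dip toward its trend (east-north-up frame): v₁ = (0.258, -0.709, -0.656), v₂ = (-0.853, 0.229, -0.469).
Cross product v₁ × v₂ gives the pole to the plane: n ∝ (-0.483, -0.681, 0.546).
Dip δ = arctan(|n_h|/n_z) = arctan(0.835/0.546) = 56.8°.
Dip direction = atan2(-0.483, -0.681) = 215° (azimuth of n's horizontal projection).

true dip 57°, dip direction 215°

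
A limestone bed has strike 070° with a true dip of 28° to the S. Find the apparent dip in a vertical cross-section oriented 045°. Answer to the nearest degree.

13°

The section lies 25° from the strike.
tan α = tan 28° × sin 25° = 0.5317 × 0.4226 = 0.2247
α = arctan(0.2247) = 12.66°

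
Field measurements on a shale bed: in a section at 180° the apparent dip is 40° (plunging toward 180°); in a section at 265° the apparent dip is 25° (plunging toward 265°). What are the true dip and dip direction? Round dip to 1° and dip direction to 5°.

The two traces are lines in the plane: v₁ = (sin 180°·cos 40°, cos 180°·cos 40°, −sin 40°), v₂ = (sin 265°·cos 25°, cos 265°·cos 25°, −sin 25°).
The plane normal is n = v₁ × v₂ ∝ (-0.273, -0.580, 0.692).
Dip δ = arctan(|n_h|/n_z) = arctan(0.641/0.692) = 42.8°.
The horizontal component of n points toward azimuth atan2(n_x, n_y) = 205°, the dip direction.

true dip 43°, dip direction 205°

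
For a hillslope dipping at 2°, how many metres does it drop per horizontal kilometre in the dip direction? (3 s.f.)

34.9 m

drop per km = 1000 × tan 2° = 1000 × 0.0349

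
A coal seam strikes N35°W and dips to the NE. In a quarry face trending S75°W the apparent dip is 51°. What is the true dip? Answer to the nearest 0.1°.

The section is 70° from the strike.
tan(true dip) = tan 51° / sin 70° = 1.3142
δ = arctan(1.3142) = 52.73°

52.7°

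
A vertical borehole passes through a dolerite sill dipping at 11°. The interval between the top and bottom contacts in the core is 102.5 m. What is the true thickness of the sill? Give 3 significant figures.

True thickness t = h · cos(dip) = 102.5 × cos 11°
t = 102.5 × 0.9816 = 100.617 m

101 m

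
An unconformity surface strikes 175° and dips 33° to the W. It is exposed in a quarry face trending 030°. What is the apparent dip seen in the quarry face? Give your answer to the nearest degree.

The strike is 175° and the section trends 030°; the acute angle between them is β = 35°.
tan α = tan 33° × sin 35° = 0.6494 × 0.5736 = 0.3725
α = arctan(0.3725) = 20.43°

20°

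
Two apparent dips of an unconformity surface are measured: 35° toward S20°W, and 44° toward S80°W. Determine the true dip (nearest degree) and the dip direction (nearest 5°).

true dip 45°, dip direction 245°

The two traces are lines in the plane: v₁ = (sin 200°·cos 35°, cos 200°·cos 35°, −sin 35°), v₂ = (sin 260°·cos 44°, cos 260°·cos 44°, −sin 44°).
Cross product v₁ × v₂ gives the pole to the plane: n ∝ (-0.463, -0.212, 0.510).
tan δ = √(n_x²+n_y²)/n_z = 0.509/0.510, so δ = 44.9°.
Dip direction = azimuth of (n_x, n_y) = atan2(-0.463, -0.212) = 245°.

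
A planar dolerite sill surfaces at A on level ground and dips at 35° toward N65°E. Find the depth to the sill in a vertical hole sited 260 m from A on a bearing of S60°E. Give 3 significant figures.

104 m

The hole lies 55° from the dip direction, so the down-dip offset is 260 × cos 55° = 149.13 m.
Depth = down-dip offset × tan(dip) = 149.13 × tan 35° = 149.13 × 0.7002
Depth = 104.42 m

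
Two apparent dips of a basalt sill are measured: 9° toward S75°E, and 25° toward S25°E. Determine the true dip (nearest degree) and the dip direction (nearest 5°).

The two traces are lines in the plane: v₁ = (sin 105°·cos 9°, cos 105°·cos 9°, −sin 9°), v₂ = (sin 155°·cos 25°, cos 155°·cos 25°, −sin 25°).
Cross product v₁ × v₂ gives the pole to the plane: n ∝ (0.020, -0.343, 0.686).
tan δ = √(n_x²+n_y²)/n_z = 0.344/0.686, so δ = 26.6°.
The horizontal component of n points toward azimuth atan2(n_x, n_y) = 177°, the dip direction.

true dip 27°, dip direction 175°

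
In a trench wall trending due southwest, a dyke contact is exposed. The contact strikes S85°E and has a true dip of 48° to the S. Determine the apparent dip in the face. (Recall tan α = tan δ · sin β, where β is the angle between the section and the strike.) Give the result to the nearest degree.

Angle between strike (S85°E) and section (due southwest): β = 50°.
tan(apparent dip) = tan 48° · sin 50° = 0.8508
apparent dip = arctan 0.8508 = 40.39°

40°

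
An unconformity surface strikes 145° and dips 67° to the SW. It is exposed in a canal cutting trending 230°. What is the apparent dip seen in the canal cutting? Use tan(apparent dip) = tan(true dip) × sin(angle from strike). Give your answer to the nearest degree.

The strike is 145° and the section trends 230°; the acute angle between them is β = 85°.
tan(apparent dip) = tan 67° · sin 85° = 2.3469
apparent dip = arctan 2.3469 = 66.92°

67°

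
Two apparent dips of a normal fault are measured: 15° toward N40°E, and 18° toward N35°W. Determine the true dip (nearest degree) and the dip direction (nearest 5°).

true dip 21°, dip direction 355°

Each apparent-dip line lies in the plane. As unit vectors (x east, y north, z up), v₁ plunges 15°→N40°E and v₂ plunges 18°→N35°W.
The plane normal is n = v₁ × v₂ ∝ (-0.027, 0.333, 0.887).
Dip δ = arctan(|n_h|/n_z) = arctan(0.334/0.887) = 20.6°.
The horizontal component of n points toward azimuth atan2(n_x, n_y) = 355°, the dip direction.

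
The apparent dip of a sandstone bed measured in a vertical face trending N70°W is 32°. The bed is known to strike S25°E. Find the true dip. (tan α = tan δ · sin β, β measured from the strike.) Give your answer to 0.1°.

The section is 45° from the strike.
tan(true dip) = tan 32° / sin 45° = 0.8837
true dip = arctan 0.8837 = 41.47°

41.5°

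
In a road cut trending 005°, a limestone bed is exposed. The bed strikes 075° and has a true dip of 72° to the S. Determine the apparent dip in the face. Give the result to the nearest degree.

71°

The strike is 075° and the section trends 005°; the acute angle between them is β = 70°.
tan(apparent dip) = tan 72° · sin 70° = 2.8921
α = arctan(2.8921) = 70.93°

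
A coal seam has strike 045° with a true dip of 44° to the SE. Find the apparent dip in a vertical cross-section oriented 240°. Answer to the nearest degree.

14°

The section lies 15° from the strike.
tan α = tan 44° × sin 15° = 0.9657 × 0.2588 = 0.2499
α = arctan(0.2499) = 14.03°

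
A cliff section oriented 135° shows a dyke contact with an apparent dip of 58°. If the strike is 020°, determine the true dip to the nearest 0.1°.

The section is 65° from the strike.
tan(true dip) = tan 58° / sin 65° = 1.7658
true dip = arctan 1.7658 = 60.48°

60.5°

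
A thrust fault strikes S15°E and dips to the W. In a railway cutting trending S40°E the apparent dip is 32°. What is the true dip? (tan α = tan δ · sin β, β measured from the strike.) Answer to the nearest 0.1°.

55.9°

The section is 25° from the strike.
tan δ = tan α / sin β = tan 32° / sin 25° = 0.6249 / 0.4226 = 1.4786
true dip = arctan 1.4786 = 55.93°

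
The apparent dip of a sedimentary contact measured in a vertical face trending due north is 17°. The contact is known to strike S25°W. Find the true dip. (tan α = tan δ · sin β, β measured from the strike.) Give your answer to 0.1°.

35.9°

β = acute angle between strike S25°W and section due north = 25°.
tan(true dip) = tan 17° / sin 25° = 0.7234
true dip = arctan 0.7234 = 35.88°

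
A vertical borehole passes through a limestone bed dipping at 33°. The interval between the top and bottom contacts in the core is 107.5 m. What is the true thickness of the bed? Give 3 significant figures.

True thickness t = h · cos(dip) = 107.5 × cos 33°
t = 107.5 × 0.8387 = 90.157 m

90.2 m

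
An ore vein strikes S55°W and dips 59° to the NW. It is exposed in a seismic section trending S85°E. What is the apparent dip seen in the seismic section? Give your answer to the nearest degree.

The strike is S55°W and the section trends S85°E; the acute angle between them is β = 40°.
tan α = tan 59° × sin 40° = 1.6643 × 0.6428 = 1.0698
apparent dip = arctan 1.0698 = 46.93°

47°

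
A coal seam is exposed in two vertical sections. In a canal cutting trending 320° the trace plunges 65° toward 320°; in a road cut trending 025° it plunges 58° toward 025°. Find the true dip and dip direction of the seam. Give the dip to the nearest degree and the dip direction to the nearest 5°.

The two traces are lines in the plane: v₁ = (sin 320°·cos 65°, cos 320°·cos 65°, −sin 65°), v₂ = (sin 25°·cos 58°, cos 25°·cos 58°, −sin 58°).
n = v₁ × v₂ = (-0.161, 0.433, 0.203) (taken with n_z > 0).
Dip δ = arctan(|n_h|/n_z) = arctan(0.462/0.203) = 66.3°.
Dip direction = atan2(-0.161, 0.433) = 340° (azimuth of n's horizontal projection).

true dip 66°, dip direction 340°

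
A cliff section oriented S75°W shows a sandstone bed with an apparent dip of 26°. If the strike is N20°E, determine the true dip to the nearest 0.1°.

30.8°

β = acute angle between strike N20°E and section S75°W = 55°.
tan δ = tan α / sin β = tan 26° / sin 55° = 0.4877 / 0.8192 = 0.5954
true dip = arctan 0.5954 = 30.77°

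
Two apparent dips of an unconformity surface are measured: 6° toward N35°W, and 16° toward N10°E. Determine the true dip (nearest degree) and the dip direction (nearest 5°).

true dip 18°, dip direction 035°

Represent each trace as a vector plunging at its apparent dip toward its trend (east-north-up frame): v₁ = (-0.570, 0.815, -0.105), v₂ = (0.167, 0.947, -0.276).
Cross product v₁ × v₂ gives the pole to the plane: n ∝ (0.126, 0.175, 0.676).
True dip = arccos(n_z / |n|) = arccos(0.9529) = 17.7°.
Dip direction = azimuth of (n_x, n_y) = atan2(0.126, 0.175) = 36°.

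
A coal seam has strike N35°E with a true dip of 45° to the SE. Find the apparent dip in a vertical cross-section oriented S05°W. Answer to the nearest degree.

27°

The strike is N35°E and the section trends S05°W; the acute angle between them is β = 30°.
tan α = tan 45° × sin 30° = 1.0000 × 0.5000 = 0.5000
apparent dip = arctan 0.5000 = 26.57°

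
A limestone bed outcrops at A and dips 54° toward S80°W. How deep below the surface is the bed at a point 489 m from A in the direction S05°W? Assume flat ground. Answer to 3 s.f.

174 m

The hole lies 75° from the dip direction, so the down-dip offset is 489 × cos 75° = 126.56 m.
Depth = down-dip offset × tan(dip) = 126.56 × tan 54° = 126.56 × 1.3764
Depth = 174.20 m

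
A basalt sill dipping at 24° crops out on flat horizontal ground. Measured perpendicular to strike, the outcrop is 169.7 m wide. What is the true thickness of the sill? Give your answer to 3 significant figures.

True thickness t = w · sin(dip) = 169.7 × sin 24°
t = 169.7 × 0.4067 = 69.023 m

69.0 m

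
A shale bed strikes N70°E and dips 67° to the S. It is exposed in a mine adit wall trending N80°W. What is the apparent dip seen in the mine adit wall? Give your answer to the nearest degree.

The section lies 30° from the strike.
tan α = tan 67° × sin 30° = 2.3559 × 0.5000 = 1.1779
α = arctan(1.1779) = 49.67°

50°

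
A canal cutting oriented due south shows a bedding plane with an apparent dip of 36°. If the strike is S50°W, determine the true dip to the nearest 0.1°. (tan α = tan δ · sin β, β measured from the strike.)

β = acute angle between strike S50°W and section due south = 50°.
tan(true dip) = tan 36° / sin 50° = 0.9484
δ = arctan(0.9484) = 43.48°

43.5°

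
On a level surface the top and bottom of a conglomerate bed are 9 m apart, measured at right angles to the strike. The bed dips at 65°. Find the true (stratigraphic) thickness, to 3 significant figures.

8.16 m

True thickness t = w · sin(dip) = 9 × sin 65°
t = 9 × 0.9063 = 8.157 m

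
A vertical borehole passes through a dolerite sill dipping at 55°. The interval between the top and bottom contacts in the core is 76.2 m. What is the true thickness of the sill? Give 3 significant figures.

True thickness t = h · cos(dip) = 76.2 × cos 55°
t = 76.2 × 0.5736 = 43.707 m

43.7 m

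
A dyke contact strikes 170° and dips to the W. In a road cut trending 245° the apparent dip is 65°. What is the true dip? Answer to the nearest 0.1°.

65.8°

The section is 75° from the strike.
tan δ = tan α / sin β = tan 65° / sin 75° = 2.1445 / 0.9659 = 2.2202
true dip = arctan 2.2202 = 65.75°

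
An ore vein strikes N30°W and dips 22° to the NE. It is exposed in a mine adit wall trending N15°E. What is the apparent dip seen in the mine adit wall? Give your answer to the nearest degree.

The section lies 45° from the strike.
tan α = tan 22° × sin 45° = 0.4040 × 0.7071 = 0.2857
α = arctan(0.2857) = 15.94°

16°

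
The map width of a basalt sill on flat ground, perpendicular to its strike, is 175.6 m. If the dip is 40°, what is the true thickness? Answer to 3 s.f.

True thickness t = w · sin(dip) = 175.6 × sin 40°
t = 175.6 × 0.6428 = 112.874 m

113 m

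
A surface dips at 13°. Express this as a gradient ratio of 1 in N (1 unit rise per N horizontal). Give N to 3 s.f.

1 : N means tan θ = 1/N, so N = 1/tan 13° = 1/0.2309

1 in 4.33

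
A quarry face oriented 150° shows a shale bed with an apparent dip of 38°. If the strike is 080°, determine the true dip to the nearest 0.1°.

39.7°

β = acute angle between strike 080° and section 150° = 70°.
tan δ = tan α / sin β = tan 38° / sin 70° = 0.7813 / 0.9397 = 0.8314
δ = arctan(0.8314) = 39.74°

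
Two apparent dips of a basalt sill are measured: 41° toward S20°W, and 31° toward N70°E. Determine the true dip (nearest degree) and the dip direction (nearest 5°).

Represent each trace as a vector plunging at its apparent dip toward its trend (east-north-up frame): v₁ = (-0.258, -0.709, -0.656), v₂ = (0.805, 0.293, -0.515).
n = v₁ × v₂ = (0.558, -0.661, 0.496) (taken with n_z > 0).
Dip δ = arctan(|n_h|/n_z) = arctan(0.865/0.496) = 60.2°.
Dip direction = atan2(0.558, -0.661) = 140° (azimuth of n's horizontal projection).

true dip 60°, dip direction 140°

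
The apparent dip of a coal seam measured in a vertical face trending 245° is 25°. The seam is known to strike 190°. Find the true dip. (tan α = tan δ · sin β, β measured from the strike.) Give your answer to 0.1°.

The section is 55° from the strike.
tan(true dip) = tan 25° / sin 55° = 0.5693
δ = arctan(0.5693) = 29.65°

29.7°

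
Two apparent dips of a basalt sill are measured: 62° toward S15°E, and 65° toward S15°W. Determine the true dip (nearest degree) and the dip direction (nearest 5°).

Each apparent-dip line lies in the plane. As unit vectors (x east, y north, z up), v₁ plunges 62°→S15°E and v₂ plunges 65°→S15°W.
n = v₁ × v₂ = (-0.051, -0.207, 0.099) (taken with n_z > 0).
tan δ = √(n_x²+n_y²)/n_z = 0.213/0.099, so δ = 65.0°.
Dip direction = azimuth of (n_x, n_y) = atan2(-0.051, -0.207) = 194°.

true dip 65°, dip direction 195°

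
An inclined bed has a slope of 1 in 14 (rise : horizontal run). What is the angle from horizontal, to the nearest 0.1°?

4.1°

tan θ = 1/14 = 0.0714
θ = arctan(0.0714) = 4.09°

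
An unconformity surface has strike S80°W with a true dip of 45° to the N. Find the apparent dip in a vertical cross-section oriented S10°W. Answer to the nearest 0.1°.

43.2°

The strike is S80°W and the section trends S10°W; the acute angle between them is β = 70°.
tan(apparent dip) = tan 45° · sin 70° = 0.9397
apparent dip = arctan 0.9397 = 43.22°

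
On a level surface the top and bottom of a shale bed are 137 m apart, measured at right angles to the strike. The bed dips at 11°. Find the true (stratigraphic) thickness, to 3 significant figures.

26.1 m

True thickness t = w · sin(dip) = 137 × sin 11°
t = 137 × 0.1908 = 26.141 m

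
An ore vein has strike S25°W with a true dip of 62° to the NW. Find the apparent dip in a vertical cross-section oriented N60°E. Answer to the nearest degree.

The strike is S25°W and the section trends N60°E; the acute angle between them is β = 35°.
tan(apparent dip) = tan 62° · sin 35° = 1.0787
apparent dip = arctan 1.0787 = 47.17°

47°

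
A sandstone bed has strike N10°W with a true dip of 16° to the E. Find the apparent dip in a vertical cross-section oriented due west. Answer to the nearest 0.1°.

The section lies 80° from the strike.
tan α = tan 16° × sin 80° = 0.2867 × 0.9848 = 0.2824
apparent dip = arctan 0.2824 = 15.77°

15.8°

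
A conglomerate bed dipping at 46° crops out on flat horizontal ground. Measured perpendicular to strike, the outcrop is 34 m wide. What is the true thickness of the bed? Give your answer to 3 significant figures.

24.5 m

True thickness t = w · sin(dip) = 34 × sin 46°
t = 34 × 0.7193 = 24.458 m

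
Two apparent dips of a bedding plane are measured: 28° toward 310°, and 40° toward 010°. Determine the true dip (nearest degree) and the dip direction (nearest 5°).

true dip 40°, dip direction 000°

Each apparent-dip line lies in the plane. As unit vectors (x east, y north, z up), v₁ plunges 28°→310° and v₂ plunges 40°→010°.
n = v₁ × v₂ = (0.011, 0.497, 0.586) (taken with n_z > 0).
True dip = arccos(n_z / |n|) = arccos(0.7623) = 40.3°.
Dip direction = azimuth of (n_x, n_y) = atan2(0.011, 0.497) = 1°.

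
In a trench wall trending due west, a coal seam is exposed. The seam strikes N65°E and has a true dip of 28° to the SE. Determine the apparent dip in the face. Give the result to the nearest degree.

The strike is N65°E and the section trends due west; the acute angle between them is β = 25°.
tan α = tan 28° × sin 25° = 0.5317 × 0.4226 = 0.2247
α = arctan(0.2247) = 12.66°

13°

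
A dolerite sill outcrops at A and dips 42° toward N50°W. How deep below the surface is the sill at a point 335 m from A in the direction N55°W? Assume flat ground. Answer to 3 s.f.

The hole lies 5° from the dip direction, so the down-dip offset is 335 × cos 5° = 333.73 m.
Depth = down-dip offset × tan(dip) = 333.73 × tan 42° = 333.73 × 0.9004
Depth = 300.49 m

300 m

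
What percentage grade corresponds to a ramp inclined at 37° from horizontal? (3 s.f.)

75.4%

grade % = 100 × tan 37° = 100 × 0.7536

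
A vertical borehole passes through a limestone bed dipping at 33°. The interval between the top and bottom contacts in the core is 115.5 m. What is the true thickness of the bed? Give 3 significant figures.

True thickness t = h · cos(dip) = 115.5 × cos 33°
t = 115.5 × 0.8387 = 96.866 m

96.9 m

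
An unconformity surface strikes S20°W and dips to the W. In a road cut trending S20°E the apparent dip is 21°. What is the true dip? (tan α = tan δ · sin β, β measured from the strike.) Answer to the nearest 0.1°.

30.8°

The section is 40° from the strike.
tan δ = tan α / sin β = tan 21° / sin 40° = 0.3839 / 0.6428 = 0.5972
true dip = arctan 0.5972 = 30.85°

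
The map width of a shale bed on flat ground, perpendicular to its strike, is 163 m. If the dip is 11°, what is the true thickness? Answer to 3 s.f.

True thickness t = w · sin(dip) = 163 × sin 11°
t = 163 × 0.1908 = 31.102 m

31.1 m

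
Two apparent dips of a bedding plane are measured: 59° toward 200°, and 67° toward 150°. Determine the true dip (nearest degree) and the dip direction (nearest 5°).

Each apparent-dip line lies in the plane. As unit vectors (x east, y north, z up), v₁ plunges 59°→200° and v₂ plunges 67°→150°.
n = v₁ × v₂ = (0.155, -0.330, 0.154) (taken with n_z > 0).
tan δ = √(n_x²+n_y²)/n_z = 0.364/0.154, so δ = 67.1°.
Dip direction = azimuth of (n_x, n_y) = atan2(0.155, -0.330) = 155°.

true dip 67°, dip direction 155°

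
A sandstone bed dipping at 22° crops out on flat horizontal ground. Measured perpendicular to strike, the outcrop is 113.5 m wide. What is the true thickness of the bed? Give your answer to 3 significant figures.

True thickness t = w · sin(dip) = 113.5 × sin 22°
t = 113.5 × 0.3746 = 42.518 m

42.5 m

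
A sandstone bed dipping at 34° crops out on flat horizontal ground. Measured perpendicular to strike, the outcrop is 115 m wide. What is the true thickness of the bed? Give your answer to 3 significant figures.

True thickness t = w · sin(dip) = 115 × sin 34°
t = 115 × 0.5592 = 64.307 m

64.3 m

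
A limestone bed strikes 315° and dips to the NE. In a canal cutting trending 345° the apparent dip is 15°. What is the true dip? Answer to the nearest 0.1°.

β = acute angle between strike 315° and section 345° = 30°.
tan δ = tan α / sin β = tan 15° / sin 30° = 0.2679 / 0.5000 = 0.5359
δ = arctan(0.5359) = 28.19°

28.2°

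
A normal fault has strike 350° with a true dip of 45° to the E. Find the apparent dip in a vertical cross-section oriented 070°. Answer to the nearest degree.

45°

The strike is 350° and the section trends 070°; the acute angle between them is β = 80°.
tan α = tan 45° × sin 80° = 1.0000 × 0.9848 = 0.9848
apparent dip = arctan 0.9848 = 44.56°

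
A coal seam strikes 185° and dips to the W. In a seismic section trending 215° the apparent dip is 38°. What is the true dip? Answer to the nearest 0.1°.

β = acute angle between strike 185° and section 215° = 30°.
tan δ = tan α / sin β = tan 38° / sin 30° = 0.7813 / 0.5000 = 1.5626
true dip = arctan 1.5626 = 57.38°

57.4°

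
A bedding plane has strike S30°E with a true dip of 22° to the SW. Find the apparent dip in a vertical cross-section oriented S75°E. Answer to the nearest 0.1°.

15.9°

Angle between strike (S30°E) and section (S75°E): β = 45°.
tan α = tan 22° × sin 45° = 0.4040 × 0.7071 = 0.2857
apparent dip = arctan 0.2857 = 15.94°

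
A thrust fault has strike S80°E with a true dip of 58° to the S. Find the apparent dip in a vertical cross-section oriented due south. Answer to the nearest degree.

58°

The section lies 80° from the strike.
tan α = tan 58° × sin 80° = 1.6003 × 0.9848 = 1.5760
apparent dip = arctan 1.5760 = 57.60°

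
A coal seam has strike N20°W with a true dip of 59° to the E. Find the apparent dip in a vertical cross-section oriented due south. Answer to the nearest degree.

Angle between strike (N20°W) and section (due south): β = 20°.
tan α = tan 59° × sin 20° = 1.6643 × 0.3420 = 0.5692
α = arctan(0.5692) = 29.65°

30°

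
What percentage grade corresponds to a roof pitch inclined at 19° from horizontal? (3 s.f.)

grade % = 100 × tan 19° = 100 × 0.3443

34.4%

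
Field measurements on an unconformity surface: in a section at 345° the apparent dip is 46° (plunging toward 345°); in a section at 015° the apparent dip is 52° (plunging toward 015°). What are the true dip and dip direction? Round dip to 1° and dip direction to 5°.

true dip 52°, dip direction 020°

The two traces are lines in the plane: v₁ = (sin 345°·cos 46°, cos 345°·cos 46°, −sin 46°), v₂ = (sin 15°·cos 52°, cos 15°·cos 52°, −sin 52°).
n = v₁ × v₂ = (0.101, 0.256, 0.214) (taken with n_z > 0).
tan δ = √(n_x²+n_y²)/n_z = 0.275/0.214, so δ = 52.2°.
Dip direction = azimuth of (n_x, n_y) = atan2(0.101, 0.256) = 22°.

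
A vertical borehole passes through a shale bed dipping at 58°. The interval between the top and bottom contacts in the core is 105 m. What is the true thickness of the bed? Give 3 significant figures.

55.6 m

True thickness t = h · cos(dip) = 105 × cos 58°
t = 105 × 0.5299 = 55.642 m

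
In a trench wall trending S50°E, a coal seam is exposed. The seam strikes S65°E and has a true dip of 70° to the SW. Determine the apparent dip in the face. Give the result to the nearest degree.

The strike is S65°E and the section trends S50°E; the acute angle between them is β = 15°.
tan α = tan 70° × sin 15° = 2.7475 × 0.2588 = 0.7111
α = arctan(0.7111) = 35.42°

35°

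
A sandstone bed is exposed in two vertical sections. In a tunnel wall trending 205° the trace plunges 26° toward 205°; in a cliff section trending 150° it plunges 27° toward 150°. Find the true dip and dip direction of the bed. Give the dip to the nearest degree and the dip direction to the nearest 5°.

true dip 29°, dip direction 175°

The two traces are lines in the plane: v₁ = (sin 205°·cos 26°, cos 205°·cos 26°, −sin 26°), v₂ = (sin 150°·cos 27°, cos 150°·cos 27°, −sin 27°).
n = v₁ × v₂ = (0.032, -0.368, 0.656) (taken with n_z > 0).
tan δ = √(n_x²+n_y²)/n_z = 0.369/0.656, so δ = 29.4°.
The horizontal component of n points toward azimuth atan2(n_x, n_y) = 175°, the dip direction.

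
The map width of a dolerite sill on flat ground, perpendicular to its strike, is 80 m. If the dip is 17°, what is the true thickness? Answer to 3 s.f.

23.4 m

True thickness t = w · sin(dip) = 80 × sin 17°
t = 80 × 0.2924 = 23.390 m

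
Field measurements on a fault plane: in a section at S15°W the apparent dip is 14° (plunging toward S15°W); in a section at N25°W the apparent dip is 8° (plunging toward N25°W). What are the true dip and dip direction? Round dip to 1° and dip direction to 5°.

Represent each trace as a vector plunging at its apparent dip toward its trend (east-north-up frame): v₁ = (-0.251, -0.937, -0.242), v₂ = (-0.419, 0.897, -0.139).
The plane normal is n = v₁ × v₂ ∝ (-0.348, -0.066, 0.618).
tan δ = √(n_x²+n_y²)/n_z = 0.354/0.618, so δ = 29.8°.
Dip direction = azimuth of (n_x, n_y) = atan2(-0.348, -0.066) = 259°.

true dip 30°, dip direction 260°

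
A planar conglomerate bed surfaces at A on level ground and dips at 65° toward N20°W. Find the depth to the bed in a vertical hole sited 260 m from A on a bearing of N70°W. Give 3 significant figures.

358 m

The hole lies 50° from the dip direction, so the down-dip offset is 260 × cos 50° = 167.12 m.
Depth = down-dip offset × tan(dip) = 167.12 × tan 65° = 167.12 × 2.1445
Depth = 358.40 m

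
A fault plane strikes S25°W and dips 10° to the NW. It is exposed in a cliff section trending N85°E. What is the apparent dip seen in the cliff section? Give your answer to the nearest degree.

The section lies 60° from the strike.
tan(apparent dip) = tan 10° · sin 60° = 0.1527
α = arctan(0.1527) = 8.68°

9°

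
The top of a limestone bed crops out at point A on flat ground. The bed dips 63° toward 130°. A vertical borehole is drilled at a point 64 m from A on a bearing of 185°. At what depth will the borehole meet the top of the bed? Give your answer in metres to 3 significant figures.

The hole lies 55° from the dip direction, so the down-dip offset is 64 × cos 55° = 36.71 m.
Depth = down-dip offset × tan(dip) = 36.71 × tan 63° = 36.71 × 1.9626
Depth = 72.05 m

72.0 m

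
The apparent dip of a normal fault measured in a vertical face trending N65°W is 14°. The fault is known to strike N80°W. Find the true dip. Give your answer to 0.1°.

43.9°

The section is 15° from the strike.
tan(true dip) = tan 14° / sin 15° = 0.9633
true dip = arctan 0.9633 = 43.93°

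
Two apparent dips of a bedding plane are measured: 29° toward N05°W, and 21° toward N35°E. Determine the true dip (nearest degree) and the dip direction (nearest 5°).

true dip 29°, dip direction 350°

Each apparent-dip line lies in the plane. As unit vectors (x east, y north, z up), v₁ plunges 29°→N05°W and v₂ plunges 21°→N35°E.
The plane normal is n = v₁ × v₂ ∝ (-0.059, 0.287, 0.525).
Dip δ = arctan(|n_h|/n_z) = arctan(0.293/0.525) = 29.2°.
Dip direction = azimuth of (n_x, n_y) = atan2(-0.059, 0.287) = 348°.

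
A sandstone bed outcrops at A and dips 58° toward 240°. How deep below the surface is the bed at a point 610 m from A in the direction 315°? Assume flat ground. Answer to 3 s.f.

The hole lies 75° from the dip direction, so the down-dip offset is 610 × cos 75° = 157.88 m.
Depth = down-dip offset × tan(dip) = 157.88 × tan 58° = 157.88 × 1.6003
Depth = 252.66 m

253 m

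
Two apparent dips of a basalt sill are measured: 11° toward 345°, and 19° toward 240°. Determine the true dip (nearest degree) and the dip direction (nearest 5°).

The two traces are lines in the plane: v₁ = (sin 345°·cos 11°, cos 345°·cos 11°, −sin 11°), v₂ = (sin 240°·cos 19°, cos 240°·cos 19°, −sin 19°).
n = v₁ × v₂ = (-0.399, 0.074, 0.897) (taken with n_z > 0).
tan δ = √(n_x²+n_y²)/n_z = 0.406/0.897, so δ = 24.3°.
The horizontal component of n points toward azimuth atan2(n_x, n_y) = 280°, the dip direction.

true dip 24°, dip direction 280°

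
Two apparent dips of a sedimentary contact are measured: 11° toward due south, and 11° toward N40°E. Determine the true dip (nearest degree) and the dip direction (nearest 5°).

The two traces are lines in the plane: v₁ = (sin 180°·cos 11°, cos 180°·cos 11°, −sin 11°), v₂ = (sin 40°·cos 11°, cos 40°·cos 11°, −sin 11°).
n = v₁ × v₂ = (0.331, -0.120, 0.619) (taken with n_z > 0).
tan δ = √(n_x²+n_y²)/n_z = 0.352/0.619, so δ = 29.6°.
The horizontal component of n points toward azimuth atan2(n_x, n_y) = 110°, the dip direction.

true dip 30°, dip direction 110°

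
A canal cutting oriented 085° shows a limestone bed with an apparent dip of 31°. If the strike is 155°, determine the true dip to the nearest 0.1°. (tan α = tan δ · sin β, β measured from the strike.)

β = acute angle between strike 155° and section 085° = 70°.
tan δ = tan α / sin β = tan 31° / sin 70° = 0.6009 / 0.9397 = 0.6394
true dip = arctan 0.6394 = 32.60°

32.6°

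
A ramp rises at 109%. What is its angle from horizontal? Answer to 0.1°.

tan θ = 109/100 = 1.0900
θ = arctan(1.0900) = 47.47°

47.5°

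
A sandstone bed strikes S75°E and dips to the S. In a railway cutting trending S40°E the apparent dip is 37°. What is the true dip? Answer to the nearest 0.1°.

52.7°

The section is 35° from the strike.
tan δ = tan α / sin β = tan 37° / sin 35° = 0.7536 / 0.5736 = 1.3138
true dip = arctan 1.3138 = 52.72°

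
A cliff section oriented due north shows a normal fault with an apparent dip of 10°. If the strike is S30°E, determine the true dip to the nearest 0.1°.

β = acute angle between strike S30°E and section due north = 30°.
tan δ = tan α / sin β = tan 10° / sin 30° = 0.1763 / 0.5000 = 0.3527
true dip = arctan 0.3527 = 19.43°

19.4°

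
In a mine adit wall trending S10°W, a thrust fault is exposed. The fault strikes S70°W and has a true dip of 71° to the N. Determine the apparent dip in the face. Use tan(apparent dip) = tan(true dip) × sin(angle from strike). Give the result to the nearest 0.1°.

68.3°

The strike is S70°W and the section trends S10°W; the acute angle between them is β = 60°.
tan(apparent dip) = tan 71° · sin 60° = 2.5151
α = arctan(2.5151) = 68.32°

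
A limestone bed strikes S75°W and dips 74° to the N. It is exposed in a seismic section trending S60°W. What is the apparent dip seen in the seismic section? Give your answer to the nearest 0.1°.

Angle between strike (S75°W) and section (S60°W): β = 15°.
tan(apparent dip) = tan 74° · sin 15° = 0.9026
α = arctan(0.9026) = 42.07°

42.1°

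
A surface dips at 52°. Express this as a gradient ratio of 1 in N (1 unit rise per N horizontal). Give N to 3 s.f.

1 : N means tan θ = 1/N, so N = 1/tan 52° = 1/1.2799

1 in 0.781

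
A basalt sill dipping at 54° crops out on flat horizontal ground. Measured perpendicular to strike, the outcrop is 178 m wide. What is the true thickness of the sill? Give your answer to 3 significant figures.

True thickness t = w · sin(dip) = 178 × sin 54°
t = 178 × 0.8090 = 144.005 m

144 m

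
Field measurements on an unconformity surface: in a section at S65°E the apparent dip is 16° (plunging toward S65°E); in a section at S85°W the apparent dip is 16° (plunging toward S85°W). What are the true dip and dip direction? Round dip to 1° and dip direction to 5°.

true dip 48°, dip direction 190°

Represent each trace as a vector plunging at its apparent dip toward its trend (east-north-up frame): v₁ = (0.871, -0.406, -0.276), v₂ = (-0.958, -0.084, -0.276).
Cross product v₁ × v₂ gives the pole to the plane: n ∝ (-0.089, -0.504, 0.462).
tan δ = √(n_x²+n_y²)/n_z = 0.512/0.462, so δ = 47.9°.
The horizontal component of n points toward azimuth atan2(n_x, n_y) = 190°, the dip direction.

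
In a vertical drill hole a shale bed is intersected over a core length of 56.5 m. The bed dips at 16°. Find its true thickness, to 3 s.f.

True thickness t = h · cos(dip) = 56.5 × cos 16°
t = 56.5 × 0.9613 = 54.311 m

54.3 m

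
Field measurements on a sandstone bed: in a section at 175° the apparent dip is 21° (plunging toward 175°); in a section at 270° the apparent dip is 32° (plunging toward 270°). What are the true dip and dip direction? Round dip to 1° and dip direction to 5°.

The two traces are lines in the plane: v₁ = (sin 175°·cos 21°, cos 175°·cos 21°, −sin 21°), v₂ = (sin 270°·cos 32°, cos 270°·cos 32°, −sin 32°).
Cross product v₁ × v₂ gives the pole to the plane: n ∝ (-0.493, -0.347, 0.789).
tan δ = √(n_x²+n_y²)/n_z = 0.603/0.789, so δ = 37.4°.
The horizontal component of n points toward azimuth atan2(n_x, n_y) = 235°, the dip direction.

true dip 37°, dip direction 235°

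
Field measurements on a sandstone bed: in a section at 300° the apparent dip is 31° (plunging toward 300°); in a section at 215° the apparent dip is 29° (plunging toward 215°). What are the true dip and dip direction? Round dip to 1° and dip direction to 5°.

The two traces are lines in the plane: v₁ = (sin 300°·cos 31°, cos 300°·cos 31°, −sin 31°), v₂ = (sin 215°·cos 29°, cos 215°·cos 29°, −sin 29°).
The plane normal is n = v₁ × v₂ ∝ (-0.577, -0.102, 0.747).
Dip δ = arctan(|n_h|/n_z) = arctan(0.586/0.747) = 38.1°.
Dip direction = atan2(-0.577, -0.102) = 260° (azimuth of n's horizontal projection).

true dip 38°, dip direction 260°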